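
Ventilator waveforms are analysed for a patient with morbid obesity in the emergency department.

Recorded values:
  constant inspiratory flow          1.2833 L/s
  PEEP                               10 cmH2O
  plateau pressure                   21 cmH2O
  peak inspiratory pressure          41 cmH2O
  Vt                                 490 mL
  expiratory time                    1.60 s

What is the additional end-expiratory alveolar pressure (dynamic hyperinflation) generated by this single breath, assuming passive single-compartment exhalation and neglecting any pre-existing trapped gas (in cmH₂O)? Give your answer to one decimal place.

1.1

R = (PIP − Pplat)/V̇ = (41 − 21) / 1.2833 = 20.0/1.2833 = 15.585 cmH2O·s/L.
C = Vt/(Pplat − PEEP) = 490.0 / (21 − 10) = 490.0/11.0 = 44.545 mL/cmH2O.
τ = R × C = 15.585 × 0.04455 L/cmH2O = 0.6943 s.
Fraction remaining = e^(−Te/τ) = e^(−1.60/0.6943) = 0.09981; trapped volume = 490.0 × 0.09981 = 48.907 mL.
Additional alveolar pressure from trapping ≈ V_trapped / C = 48.907 / 44.545 = 1.098 cmH2O.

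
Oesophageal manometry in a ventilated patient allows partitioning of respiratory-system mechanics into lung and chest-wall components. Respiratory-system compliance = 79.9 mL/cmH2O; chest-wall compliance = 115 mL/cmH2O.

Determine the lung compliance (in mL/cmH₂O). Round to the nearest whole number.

262

1/CL = 1/Crs − 1/Ccw.
1/CL = 1/79.9 − 1/115 = 0.00382.
CL = 261.78 mL/cmH2O.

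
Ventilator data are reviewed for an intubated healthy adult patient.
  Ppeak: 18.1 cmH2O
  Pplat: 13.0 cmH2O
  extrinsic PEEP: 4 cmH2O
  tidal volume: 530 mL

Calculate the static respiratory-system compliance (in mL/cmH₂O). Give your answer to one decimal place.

58.9

Cstat = Vt / (Pplat − PEEP) = 530 / (13.0 − 4) = 530 / 9.0 = 58.889 mL/cmH2O.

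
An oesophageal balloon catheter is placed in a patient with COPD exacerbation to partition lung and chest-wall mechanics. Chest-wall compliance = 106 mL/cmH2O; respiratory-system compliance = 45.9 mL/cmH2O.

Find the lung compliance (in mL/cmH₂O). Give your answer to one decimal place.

81.0

1/CL = 1/Crs − 1/Ccw.
1/CL = 1/45.9 − 1/106 = 0.01235.
CL = 80.972 mL/cmH2O.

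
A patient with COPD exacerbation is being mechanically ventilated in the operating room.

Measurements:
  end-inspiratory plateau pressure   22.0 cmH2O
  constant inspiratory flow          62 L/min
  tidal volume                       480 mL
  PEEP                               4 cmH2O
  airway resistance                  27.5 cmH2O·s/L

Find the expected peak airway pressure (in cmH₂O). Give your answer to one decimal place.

50.4

Flow: 62 L/min ÷ 60 = 1.0333 L/s.
PIP = Pplat + Raw × flow = 22.0 + 27.5 × 1.0333 = 22.0 + 28.416 = 50.416 cmH2O.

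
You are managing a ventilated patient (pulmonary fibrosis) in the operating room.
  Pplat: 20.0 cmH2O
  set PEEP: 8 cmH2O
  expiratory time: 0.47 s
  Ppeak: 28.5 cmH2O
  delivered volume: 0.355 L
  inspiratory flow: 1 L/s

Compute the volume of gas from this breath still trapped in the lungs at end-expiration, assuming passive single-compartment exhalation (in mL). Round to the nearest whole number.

R = (PIP − Pplat)/V̇ = (28.5 − 20.0) / 1 = 8.5/1 = 8.5 cmH2O·s/L.
C = Vt/(Pplat − PEEP) = 355.0 / (20.0 − 8) = 355.0/12.0 = 29.583 mL/cmH2O.
τ = R × C = 8.5 × 0.02958 L/cmH2O = 0.2514 s.
Fraction remaining = e^(−Te/τ) = e^(−0.47/0.2514) = 0.1542.
Trapped volume = 355.0 × 0.1542 = 54.741 mL.

55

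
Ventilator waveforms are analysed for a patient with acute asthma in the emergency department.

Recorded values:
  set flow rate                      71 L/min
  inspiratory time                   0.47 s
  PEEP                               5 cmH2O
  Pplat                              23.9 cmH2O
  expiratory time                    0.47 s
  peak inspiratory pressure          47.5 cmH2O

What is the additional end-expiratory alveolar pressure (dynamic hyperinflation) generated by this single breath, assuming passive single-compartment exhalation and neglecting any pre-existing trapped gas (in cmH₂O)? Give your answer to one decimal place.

8.5

Flow: 71 L/min ÷ 60 = 1.1833 L/s.
Vt = flow × Ti = 1.1833 L/s × 0.47 s × 1000 mL/L = 556.15 mL.
R = (PIP − Pplat)/V̇ = (47.5 − 23.9) / 1.1833 = 23.6/1.1833 = 19.944 cmH2O·s/L.
C = Vt/(Pplat − PEEP) = 556.15 / (23.9 − 5) = 556.15/18.9 = 29.426 mL/cmH2O.
τ = R × C = 19.944 × 0.02943 L/cmH2O = 0.587 s.
Fraction remaining = e^(−Te/τ) = e^(−0.47/0.587) = 0.449; trapped volume = 556.15 × 0.449 = 249.71 mL.
Additional alveolar pressure from trapping ≈ V_trapped / C = 249.71 / 29.426 = 8.486 cmH2O.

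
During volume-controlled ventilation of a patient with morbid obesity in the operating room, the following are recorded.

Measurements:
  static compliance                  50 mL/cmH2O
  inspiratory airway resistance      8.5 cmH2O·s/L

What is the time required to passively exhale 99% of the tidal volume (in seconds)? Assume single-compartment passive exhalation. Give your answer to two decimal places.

1.96

τ = R × C = 8.5 × 50 mL/cmH2O = 8.5 × 0.050 L/cmH2O = 0.425 s.
Exhaled fraction f = 1 − e^(−t/τ) → t = −τ·ln(1 − f) = −0.425·ln(0.01) = 1.957 s.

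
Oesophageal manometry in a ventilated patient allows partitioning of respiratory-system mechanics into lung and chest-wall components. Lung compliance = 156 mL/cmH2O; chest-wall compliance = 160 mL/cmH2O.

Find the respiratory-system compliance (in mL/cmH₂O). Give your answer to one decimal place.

79.0

Lung and chest wall are elastances in series: 1/Crs = 1/CL + 1/Ccw.
1/Crs = 1/156 + 1/160 = 0.01266.
Crs = 78.989 mL/cmH2O.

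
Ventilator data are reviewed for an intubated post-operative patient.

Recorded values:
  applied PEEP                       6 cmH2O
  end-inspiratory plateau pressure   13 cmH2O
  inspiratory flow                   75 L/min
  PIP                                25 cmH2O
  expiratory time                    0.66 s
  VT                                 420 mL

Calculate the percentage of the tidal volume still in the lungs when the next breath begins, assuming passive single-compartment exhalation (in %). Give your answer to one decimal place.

Flow: 75 L/min ÷ 60 = 1.25 L/s.
R = (PIP − Pplat)/V̇ = (25 − 13) / 1.25 = 12.0/1.25 = 9.6 cmH2O·s/L.
C = Vt/(Pplat − PEEP) = 420.0 / (13 − 6) = 420.0/7.0 = 60.0 mL/cmH2O.
τ = R × C = 9.6 × 0.06 L/cmH2O = 0.576 s.
Fraction remaining at end-expiration = e^(−Te/τ) = e^(−0.66/0.576) = 0.318 → 31.8%.

31.8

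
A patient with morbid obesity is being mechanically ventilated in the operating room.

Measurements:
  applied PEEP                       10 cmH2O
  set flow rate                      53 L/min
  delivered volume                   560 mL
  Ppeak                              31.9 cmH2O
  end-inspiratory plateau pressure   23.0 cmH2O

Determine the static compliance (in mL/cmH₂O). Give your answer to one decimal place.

43.1

Cstat = Vt / (Pplat − PEEP) = 560 / (23.0 − 10) = 560 / 13.0 = 43.077 mL/cmH2O.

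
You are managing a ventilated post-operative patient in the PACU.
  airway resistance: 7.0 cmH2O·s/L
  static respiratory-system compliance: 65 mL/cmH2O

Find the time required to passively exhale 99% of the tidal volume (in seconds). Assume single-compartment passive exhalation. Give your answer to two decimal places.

2.10

τ = R × C = 7.0 × 65 mL/cmH2O = 7.0 × 0.065 L/cmH2O = 0.455 s.
Exhaled fraction f = 1 − e^(−t/τ) → t = −τ·ln(1 − f) = −0.455·ln(0.01) = 2.095 s.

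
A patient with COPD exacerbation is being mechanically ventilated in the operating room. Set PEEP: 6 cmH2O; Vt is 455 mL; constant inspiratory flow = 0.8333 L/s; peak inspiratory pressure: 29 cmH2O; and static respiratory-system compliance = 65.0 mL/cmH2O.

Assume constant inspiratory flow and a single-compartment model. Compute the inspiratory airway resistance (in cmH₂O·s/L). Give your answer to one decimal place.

Equation of motion (constant flow): PIP = Vt/C + R·V̇ + PEEP.
R·V̇ = PIP − Vt/C − PEEP = 29 − 455/65.0 − 6 = 29 − 7.0 − 6 = 16.0 cmH2O.
R = 16.0 / 0.8333 = 19.201 cmH2O·s/L.

19.2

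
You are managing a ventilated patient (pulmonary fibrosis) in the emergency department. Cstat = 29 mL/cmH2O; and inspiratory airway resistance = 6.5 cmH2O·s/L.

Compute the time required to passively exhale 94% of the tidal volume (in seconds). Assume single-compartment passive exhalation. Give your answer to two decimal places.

τ = R × C = 6.5 × 29 mL/cmH2O = 6.5 × 0.029 L/cmH2O = 0.1885 s.
Exhaled fraction f = 1 − e^(−t/τ) → t = −τ·ln(1 − f) = −0.1885·ln(0.06) = 0.5303 s.

0.53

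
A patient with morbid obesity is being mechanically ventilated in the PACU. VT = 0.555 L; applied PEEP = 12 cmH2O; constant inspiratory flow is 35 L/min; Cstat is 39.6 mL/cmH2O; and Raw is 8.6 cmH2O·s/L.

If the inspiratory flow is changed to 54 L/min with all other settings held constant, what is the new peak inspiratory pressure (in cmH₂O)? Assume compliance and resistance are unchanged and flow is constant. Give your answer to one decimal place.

Flow: 35 L/min ÷ 60 = 0.5833 L/s.
New flow: 54 L/min ÷ 60 = 0.9 L/s.
PIP = Vt/C + R·V̇ + PEEP (constant-flow equation of motion).
Only the resistive term changes: ΔPIP = R × ΔV̇ = 8.6 × (0.9 − 0.5833) = 8.6 × 0.3167 = 2.724 cmH2O.
Original PIP = 555/39.6 + 8.6×0.5833 + 12 = 31.032 cmH2O; new PIP = 31.032 + (2.724) = 33.756 cmH2O.

33.8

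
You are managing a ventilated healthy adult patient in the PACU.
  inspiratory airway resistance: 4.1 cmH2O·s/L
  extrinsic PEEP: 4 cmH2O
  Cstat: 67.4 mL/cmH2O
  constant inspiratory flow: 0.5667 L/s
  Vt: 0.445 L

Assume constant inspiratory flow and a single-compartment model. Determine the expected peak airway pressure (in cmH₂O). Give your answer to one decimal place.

Equation of motion (constant flow): PIP = Vt/C + R·V̇ + PEEP.
PIP = 445/67.4 + 4.1×0.5667 + 4 = 6.602 + 2.323 + 4 = 12.925 cmH2O.

12.9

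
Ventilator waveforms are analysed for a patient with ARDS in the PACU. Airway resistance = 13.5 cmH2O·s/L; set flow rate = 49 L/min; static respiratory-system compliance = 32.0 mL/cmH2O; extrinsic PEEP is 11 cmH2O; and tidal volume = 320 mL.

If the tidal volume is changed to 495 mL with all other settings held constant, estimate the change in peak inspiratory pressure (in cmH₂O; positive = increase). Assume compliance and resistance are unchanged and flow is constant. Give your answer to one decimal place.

5.5

PIP = Vt/C + R·V̇ + PEEP (constant-flow equation of motion).
Only the elastic term changes: ΔPIP = ΔVt / C = (495 − 320) / 32.0 = 5.469 cmH2O.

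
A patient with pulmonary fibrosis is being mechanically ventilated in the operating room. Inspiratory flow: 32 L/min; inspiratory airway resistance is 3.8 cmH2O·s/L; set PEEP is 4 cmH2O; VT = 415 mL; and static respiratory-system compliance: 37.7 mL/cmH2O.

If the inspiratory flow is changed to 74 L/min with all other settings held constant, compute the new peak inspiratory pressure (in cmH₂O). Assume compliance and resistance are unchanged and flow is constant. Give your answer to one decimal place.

Flow: 32 L/min ÷ 60 = 0.5333 L/s.
New flow: 74 L/min ÷ 60 = 1.2333 L/s.
PIP = Vt/C + R·V̇ + PEEP (constant-flow equation of motion).
Only the resistive term changes: ΔPIP = R × ΔV̇ = 3.8 × (1.2333 − 0.5333) = 3.8 × 0.7 = 2.66 cmH2O.
Original PIP = 415/37.7 + 3.8×0.5333 + 4 = 17.034 cmH2O; new PIP = 17.034 + (2.66) = 19.694 cmH2O.

19.7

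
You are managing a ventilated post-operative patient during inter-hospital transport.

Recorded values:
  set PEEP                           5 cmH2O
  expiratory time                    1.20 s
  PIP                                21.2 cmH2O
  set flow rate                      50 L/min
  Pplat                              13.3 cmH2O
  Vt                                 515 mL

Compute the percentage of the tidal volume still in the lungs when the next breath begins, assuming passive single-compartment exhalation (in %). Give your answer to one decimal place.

13.0

Flow: 50 L/min ÷ 60 = 0.8333 L/s.
R = (PIP − Pplat)/V̇ = (21.2 − 13.3) / 0.8333 = 7.9/0.8333 = 9.48 cmH2O·s/L.
C = Vt/(Pplat − PEEP) = 515.0 / (13.3 − 5) = 515.0/8.3 = 62.048 mL/cmH2O.
τ = R × C = 9.48 × 0.06205 L/cmH2O = 0.5882 s.
Fraction remaining at end-expiration = e^(−Te/τ) = e^(−1.20/0.5882) = 0.13 → 13.0%.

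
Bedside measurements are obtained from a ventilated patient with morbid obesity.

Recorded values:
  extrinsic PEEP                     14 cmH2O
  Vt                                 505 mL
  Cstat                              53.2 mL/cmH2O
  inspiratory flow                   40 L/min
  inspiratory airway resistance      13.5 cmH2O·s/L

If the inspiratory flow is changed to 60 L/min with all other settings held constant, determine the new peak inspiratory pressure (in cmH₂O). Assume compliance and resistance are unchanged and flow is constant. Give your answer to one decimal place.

Flow: 40 L/min ÷ 60 = 0.6667 L/s.
New flow: 60 L/min ÷ 60 = 1 L/s.
PIP = Vt/C + R·V̇ + PEEP (constant-flow equation of motion).
Only the resistive term changes: ΔPIP = R × ΔV̇ = 13.5 × (1 − 0.6667) = 13.5 × 0.3333 = 4.5 cmH2O.
Original PIP = 505/53.2 + 13.5×0.6667 + 14 = 32.493 cmH2O; new PIP = 32.493 + (4.5) = 36.993 cmH2O.

37.0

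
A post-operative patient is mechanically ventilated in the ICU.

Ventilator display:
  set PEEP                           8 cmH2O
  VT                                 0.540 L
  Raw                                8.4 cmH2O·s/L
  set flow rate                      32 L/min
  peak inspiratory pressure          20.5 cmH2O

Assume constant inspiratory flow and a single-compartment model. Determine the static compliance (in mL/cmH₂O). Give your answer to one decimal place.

Flow: 32 L/min ÷ 60 = 0.5333 L/s.
Equation of motion (constant flow): PIP = Vt/C + R·V̇ + PEEP.
Vt/C = PIP − R·V̇ − PEEP = 20.5 − 8.4×0.5333 − 8 = 20.5 − 4.48 − 8 = 8.02 cmH2O.
C = Vt / 8.02 = 540 / 8.02 = 67.332 mL/cmH2O.

67.3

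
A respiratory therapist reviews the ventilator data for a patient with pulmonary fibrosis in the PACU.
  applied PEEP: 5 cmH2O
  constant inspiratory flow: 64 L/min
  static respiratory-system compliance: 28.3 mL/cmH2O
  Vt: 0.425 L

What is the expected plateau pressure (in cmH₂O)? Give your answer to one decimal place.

20.0

Pplat = PEEP + Vt / Cstat = 5 + 425 / 28.3 = 5 + 15.018 = 20.018 cmH2O.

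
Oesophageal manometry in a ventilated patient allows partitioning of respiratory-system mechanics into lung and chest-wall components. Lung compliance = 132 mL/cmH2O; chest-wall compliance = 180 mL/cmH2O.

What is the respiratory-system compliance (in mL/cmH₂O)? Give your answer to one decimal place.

Lung and chest wall are elastances in series: 1/Crs = 1/CL + 1/Ccw.
1/Crs = 1/132 + 1/180 = 0.01313.
Crs = 76.161 mL/cmH2O.

76.2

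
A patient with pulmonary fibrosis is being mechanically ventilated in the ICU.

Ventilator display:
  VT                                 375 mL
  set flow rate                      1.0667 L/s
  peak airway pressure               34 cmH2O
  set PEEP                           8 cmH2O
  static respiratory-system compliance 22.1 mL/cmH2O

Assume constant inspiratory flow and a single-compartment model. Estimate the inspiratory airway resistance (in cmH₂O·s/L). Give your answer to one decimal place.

Equation of motion (constant flow): PIP = Vt/C + R·V̇ + PEEP.
R·V̇ = PIP − Vt/C − PEEP = 34 − 375/22.1 − 8 = 34 − 16.968 − 8 = 9.032 cmH2O.
R = 9.032 / 1.0667 = 8.467 cmH2O·s/L.

8.5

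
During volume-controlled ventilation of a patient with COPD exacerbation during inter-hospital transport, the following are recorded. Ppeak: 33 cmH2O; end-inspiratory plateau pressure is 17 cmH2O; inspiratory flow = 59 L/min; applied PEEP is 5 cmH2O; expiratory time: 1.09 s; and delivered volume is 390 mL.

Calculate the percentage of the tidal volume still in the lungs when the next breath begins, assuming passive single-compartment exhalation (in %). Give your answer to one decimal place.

Flow: 59 L/min ÷ 60 = 0.9833 L/s.
R = (PIP − Pplat)/V̇ = (33 − 17) / 0.9833 = 16.0/0.9833 = 16.272 cmH2O·s/L.
C = Vt/(Pplat − PEEP) = 390.0 / (17 − 5) = 390.0/12.0 = 32.5 mL/cmH2O.
τ = R × C = 16.272 × 0.0325 L/cmH2O = 0.5288 s.
Fraction remaining at end-expiration = e^(−Te/τ) = e^(−1.09/0.5288) = 0.1273 → 12.73%.

12.7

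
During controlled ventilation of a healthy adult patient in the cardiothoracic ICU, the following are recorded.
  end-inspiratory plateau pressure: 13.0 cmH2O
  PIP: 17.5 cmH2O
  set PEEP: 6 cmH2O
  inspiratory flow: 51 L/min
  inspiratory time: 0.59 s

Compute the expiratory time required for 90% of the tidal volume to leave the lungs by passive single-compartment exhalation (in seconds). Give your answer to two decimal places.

Flow: 51 L/min ÷ 60 = 0.85 L/s.
Vt = flow × Ti = 0.85 L/s × 0.59 s × 1000 mL/L = 501.5 mL.
R = (PIP − Pplat)/V̇ = (17.5 − 13.0) / 0.85 = 4.5/0.85 = 5.294 cmH2O·s/L.
C = Vt/(Pplat − PEEP) = 501.5 / (13.0 − 6) = 501.5/7.0 = 71.643 mL/cmH2O.
τ = R × C = 5.294 × 0.07164 L/cmH2O = 0.3793 s.
t = −τ·ln(1 − 0.90) = −0.3793·ln(0.1) = 0.8734 s.

0.87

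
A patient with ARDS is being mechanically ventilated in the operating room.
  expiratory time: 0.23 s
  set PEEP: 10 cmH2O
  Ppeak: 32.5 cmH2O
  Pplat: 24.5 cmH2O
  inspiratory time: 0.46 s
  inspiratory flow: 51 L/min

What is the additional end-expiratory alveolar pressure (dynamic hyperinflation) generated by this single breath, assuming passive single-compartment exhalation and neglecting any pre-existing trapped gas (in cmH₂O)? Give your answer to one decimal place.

Flow: 51 L/min ÷ 60 = 0.85 L/s.
Vt = flow × Ti = 0.85 L/s × 0.46 s × 1000 mL/L = 391.0 mL.
R = (PIP − Pplat)/V̇ = (32.5 − 24.5) / 0.85 = 8.0/0.85 = 9.412 cmH2O·s/L.
C = Vt/(Pplat − PEEP) = 391.0 / (24.5 − 10) = 391.0/14.5 = 26.966 mL/cmH2O.
τ = R × C = 9.412 × 0.02697 L/cmH2O = 0.2538 s.
Fraction remaining = e^(−Te/τ) = e^(−0.23/0.2538) = 0.404; trapped volume = 391.0 × 0.404 = 157.96 mL.
Additional alveolar pressure from trapping ≈ V_trapped / C = 157.96 / 26.966 = 5.858 cmH2O.

5.9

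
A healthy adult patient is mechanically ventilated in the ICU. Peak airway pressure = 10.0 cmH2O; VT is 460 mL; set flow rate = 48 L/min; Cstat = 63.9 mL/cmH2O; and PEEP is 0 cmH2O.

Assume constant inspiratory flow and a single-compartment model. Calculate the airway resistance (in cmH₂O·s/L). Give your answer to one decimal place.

Flow: 48 L/min ÷ 60 = 0.8 L/s.
Equation of motion (constant flow): PIP = Vt/C + R·V̇ + PEEP.
R·V̇ = PIP − Vt/C − PEEP = 10.0 − 460/63.9 − 0 = 10.0 − 7.199 − 0 = 2.801 cmH2O.
R = 2.801 / 0.8 = 3.501 cmH2O·s/L.

3.5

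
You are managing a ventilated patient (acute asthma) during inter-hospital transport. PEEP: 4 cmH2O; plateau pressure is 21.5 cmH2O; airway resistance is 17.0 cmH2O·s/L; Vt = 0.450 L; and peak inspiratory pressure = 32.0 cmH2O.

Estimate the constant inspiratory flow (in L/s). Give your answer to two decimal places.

flow = (PIP − Pplat) / Raw = 10.5 / 17.0 = 0.6176 L/s.

0.62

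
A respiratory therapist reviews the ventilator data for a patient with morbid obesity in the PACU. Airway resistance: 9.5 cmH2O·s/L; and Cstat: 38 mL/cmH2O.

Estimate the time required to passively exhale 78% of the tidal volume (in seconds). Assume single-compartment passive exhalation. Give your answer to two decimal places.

0.55

τ = R × C = 9.5 × 38 mL/cmH2O = 9.5 × 0.038 L/cmH2O = 0.361 s.
Exhaled fraction f = 1 − e^(−t/τ) → t = −τ·ln(1 − f) = −0.361·ln(0.22) = 0.5466 s.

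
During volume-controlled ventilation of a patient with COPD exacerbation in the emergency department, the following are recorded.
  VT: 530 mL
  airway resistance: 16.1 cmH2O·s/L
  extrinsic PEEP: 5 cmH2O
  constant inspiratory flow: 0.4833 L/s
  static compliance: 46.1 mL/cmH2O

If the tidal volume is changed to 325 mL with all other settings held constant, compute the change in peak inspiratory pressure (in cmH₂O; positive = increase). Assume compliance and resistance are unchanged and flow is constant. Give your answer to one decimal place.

-4.4

PIP = Vt/C + R·V̇ + PEEP (constant-flow equation of motion).
Only the elastic term changes: ΔPIP = ΔVt / C = (325 − 530) / 46.1 = -4.447 cmH2O.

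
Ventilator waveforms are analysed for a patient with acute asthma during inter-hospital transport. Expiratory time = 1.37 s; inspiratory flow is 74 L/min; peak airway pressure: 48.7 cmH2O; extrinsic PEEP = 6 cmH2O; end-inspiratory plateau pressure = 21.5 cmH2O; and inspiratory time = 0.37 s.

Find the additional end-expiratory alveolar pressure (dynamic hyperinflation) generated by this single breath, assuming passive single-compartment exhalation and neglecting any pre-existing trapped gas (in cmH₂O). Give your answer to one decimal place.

1.9

Flow: 74 L/min ÷ 60 = 1.2333 L/s.
Vt = flow × Ti = 1.2333 L/s × 0.37 s × 1000 mL/L = 456.32 mL.
R = (PIP − Pplat)/V̇ = (48.7 − 21.5) / 1.2333 = 27.2/1.2333 = 22.055 cmH2O·s/L.
C = Vt/(Pplat − PEEP) = 456.32 / (21.5 − 6) = 456.32/15.5 = 29.44 mL/cmH2O.
τ = R × C = 22.055 × 0.02944 L/cmH2O = 0.6493 s.
Fraction remaining = e^(−Te/τ) = e^(−1.37/0.6493) = 0.1212; trapped volume = 456.32 × 0.1212 = 55.306 mL.
Additional alveolar pressure from trapping ≈ V_trapped / C = 55.306 / 29.44 = 1.879 cmH2O.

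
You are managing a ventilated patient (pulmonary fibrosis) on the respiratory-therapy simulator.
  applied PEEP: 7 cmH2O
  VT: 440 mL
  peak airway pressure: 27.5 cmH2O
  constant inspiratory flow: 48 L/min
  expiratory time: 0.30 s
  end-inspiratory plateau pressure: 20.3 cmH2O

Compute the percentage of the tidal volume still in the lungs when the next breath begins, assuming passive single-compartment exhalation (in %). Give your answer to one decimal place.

36.5

Flow: 48 L/min ÷ 60 = 0.8 L/s.
R = (PIP − Pplat)/V̇ = (27.5 − 20.3) / 0.8 = 7.2/0.8 = 9.0 cmH2O·s/L.
C = Vt/(Pplat − PEEP) = 440.0 / (20.3 − 7) = 440.0/13.3 = 33.083 mL/cmH2O.
τ = R × C = 9.0 × 0.03308 L/cmH2O = 0.2977 s.
Fraction remaining at end-expiration = e^(−Te/τ) = e^(−0.30/0.2977) = 0.365 → 36.5%.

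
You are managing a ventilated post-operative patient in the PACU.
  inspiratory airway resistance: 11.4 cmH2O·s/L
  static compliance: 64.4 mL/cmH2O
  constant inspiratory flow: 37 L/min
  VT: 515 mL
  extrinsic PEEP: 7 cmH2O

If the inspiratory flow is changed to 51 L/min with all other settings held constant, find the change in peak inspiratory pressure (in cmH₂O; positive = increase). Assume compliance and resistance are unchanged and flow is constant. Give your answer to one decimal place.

Flow: 37 L/min ÷ 60 = 0.6167 L/s.
New flow: 51 L/min ÷ 60 = 0.85 L/s.
PIP = Vt/C + R·V̇ + PEEP (constant-flow equation of motion).
Only the resistive term changes: ΔPIP = R × ΔV̇ = 11.4 × (0.85 − 0.6167) = 11.4 × 0.2333 = 2.66 cmH2O.

2.7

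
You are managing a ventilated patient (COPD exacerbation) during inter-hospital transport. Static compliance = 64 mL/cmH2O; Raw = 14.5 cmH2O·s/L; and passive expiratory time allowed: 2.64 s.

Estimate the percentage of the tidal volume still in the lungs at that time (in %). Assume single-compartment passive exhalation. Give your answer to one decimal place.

5.8

τ = R × C = 14.5 × 64 mL/cmH2O = 14.5 × 0.064 L/cmH2O = 0.928 s.
Passive exhalation: V(t)/V₀ = e^(−t/τ) = e^(−2.64/0.928) = 0.05814.
Fraction remaining = 0.05814 → 5.814%.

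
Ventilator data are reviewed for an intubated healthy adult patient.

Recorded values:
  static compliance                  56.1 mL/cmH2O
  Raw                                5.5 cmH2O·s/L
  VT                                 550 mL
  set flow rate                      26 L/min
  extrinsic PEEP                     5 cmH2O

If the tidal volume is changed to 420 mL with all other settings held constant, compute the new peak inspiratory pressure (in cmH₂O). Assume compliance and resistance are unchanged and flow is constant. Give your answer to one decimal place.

14.9

Flow: 26 L/min ÷ 60 = 0.4333 L/s.
PIP = Vt/C + R·V̇ + PEEP (constant-flow equation of motion).
Only the elastic term changes: ΔPIP = ΔVt / C = (420 − 550) / 56.1 = -2.317 cmH2O.
Original PIP = 550/56.1 + 5.5×0.4333 + 5 = 17.187 cmH2O; new PIP = 17.187 + (-2.317) = 14.87 cmH2O.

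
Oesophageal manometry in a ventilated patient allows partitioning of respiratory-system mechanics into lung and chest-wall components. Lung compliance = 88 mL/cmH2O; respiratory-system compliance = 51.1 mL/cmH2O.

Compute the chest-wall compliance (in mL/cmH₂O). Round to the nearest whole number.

122

1/Ccw = 1/Crs − 1/CL.
1/Ccw = 1/51.1 − 1/88 = 0.008206.
Ccw = 121.86 mL/cmH2O.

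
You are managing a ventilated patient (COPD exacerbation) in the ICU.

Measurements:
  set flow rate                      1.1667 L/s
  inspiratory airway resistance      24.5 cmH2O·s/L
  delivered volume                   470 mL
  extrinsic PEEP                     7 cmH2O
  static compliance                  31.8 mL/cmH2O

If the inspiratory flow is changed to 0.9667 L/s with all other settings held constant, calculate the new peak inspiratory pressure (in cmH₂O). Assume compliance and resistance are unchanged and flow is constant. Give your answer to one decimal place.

PIP = Vt/C + R·V̇ + PEEP (constant-flow equation of motion).
Only the resistive term changes: ΔPIP = R × ΔV̇ = 24.5 × (0.9667 − 1.1667) = 24.5 × -0.2 = -4.9 cmH2O.
Original PIP = 470/31.8 + 24.5×1.1667 + 7 = 50.364 cmH2O; new PIP = 50.364 + (-4.9) = 45.464 cmH2O.

45.5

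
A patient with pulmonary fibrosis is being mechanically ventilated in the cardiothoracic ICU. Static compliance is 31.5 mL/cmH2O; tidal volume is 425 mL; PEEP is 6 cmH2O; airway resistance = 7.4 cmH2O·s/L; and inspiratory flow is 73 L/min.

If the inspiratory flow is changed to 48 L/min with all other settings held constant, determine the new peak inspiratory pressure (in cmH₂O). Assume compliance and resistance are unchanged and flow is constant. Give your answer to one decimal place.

Flow: 73 L/min ÷ 60 = 1.2167 L/s.
New flow: 48 L/min ÷ 60 = 0.8 L/s.
PIP = Vt/C + R·V̇ + PEEP (constant-flow equation of motion).
Only the resistive term changes: ΔPIP = R × ΔV̇ = 7.4 × (0.8 − 1.2167) = 7.4 × -0.4167 = -3.084 cmH2O.
Original PIP = 425/31.5 + 7.4×1.2167 + 6 = 28.496 cmH2O; new PIP = 28.496 + (-3.084) = 25.412 cmH2O.

25.4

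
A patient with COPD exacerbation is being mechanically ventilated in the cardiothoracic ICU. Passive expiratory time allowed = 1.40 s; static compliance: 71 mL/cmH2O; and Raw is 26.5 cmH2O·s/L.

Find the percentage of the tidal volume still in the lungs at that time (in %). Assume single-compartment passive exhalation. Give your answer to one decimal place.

τ = R × C = 26.5 × 71 mL/cmH2O = 26.5 × 0.071 L/cmH2O = 1.882 s.
Passive exhalation: V(t)/V₀ = e^(−t/τ) = e^(−1.40/1.882) = 0.4753.
Fraction remaining = 0.4753 → 47.53%.

47.5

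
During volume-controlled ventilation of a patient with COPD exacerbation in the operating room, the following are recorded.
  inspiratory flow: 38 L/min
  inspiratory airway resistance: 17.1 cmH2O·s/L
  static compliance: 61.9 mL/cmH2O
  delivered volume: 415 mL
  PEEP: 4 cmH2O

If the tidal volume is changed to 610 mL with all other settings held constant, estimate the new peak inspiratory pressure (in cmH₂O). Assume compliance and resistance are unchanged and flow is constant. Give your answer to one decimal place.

24.7

Flow: 38 L/min ÷ 60 = 0.6333 L/s.
PIP = Vt/C + R·V̇ + PEEP (constant-flow equation of motion).
Only the elastic term changes: ΔPIP = ΔVt / C = (610 − 415) / 61.9 = 3.15 cmH2O.
Original PIP = 415/61.9 + 17.1×0.6333 + 4 = 21.534 cmH2O; new PIP = 21.534 + (3.15) = 24.684 cmH2O.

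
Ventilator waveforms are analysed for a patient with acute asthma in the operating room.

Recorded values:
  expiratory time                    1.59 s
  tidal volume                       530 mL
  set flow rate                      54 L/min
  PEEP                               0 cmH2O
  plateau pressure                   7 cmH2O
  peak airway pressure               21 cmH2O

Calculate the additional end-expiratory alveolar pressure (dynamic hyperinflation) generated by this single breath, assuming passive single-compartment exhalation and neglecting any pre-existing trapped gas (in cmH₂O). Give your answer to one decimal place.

1.8

Flow: 54 L/min ÷ 60 = 0.9 L/s.
R = (PIP − Pplat)/V̇ = (21 − 7) / 0.9 = 14.0/0.9 = 15.556 cmH2O·s/L.
C = Vt/(Pplat − PEEP) = 530.0 / (7 − 0) = 530.0/7.0 = 75.714 mL/cmH2O.
τ = R × C = 15.556 × 0.07571 L/cmH2O = 1.178 s.
Fraction remaining = e^(−Te/τ) = e^(−1.59/1.178) = 0.2593; trapped volume = 530.0 × 0.2593 = 137.43 mL.
Additional alveolar pressure from trapping ≈ V_trapped / C = 137.43 / 75.714 = 1.815 cmH2O.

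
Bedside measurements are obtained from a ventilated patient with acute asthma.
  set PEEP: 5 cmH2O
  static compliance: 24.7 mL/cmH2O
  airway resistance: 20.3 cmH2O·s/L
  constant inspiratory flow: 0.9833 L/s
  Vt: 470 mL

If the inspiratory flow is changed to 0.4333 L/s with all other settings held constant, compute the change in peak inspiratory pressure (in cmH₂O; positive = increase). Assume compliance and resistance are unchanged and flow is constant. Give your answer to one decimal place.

PIP = Vt/C + R·V̇ + PEEP (constant-flow equation of motion).
Only the resistive term changes: ΔPIP = R × ΔV̇ = 20.3 × (0.4333 − 0.9833) = 20.3 × -0.55 = -11.165 cmH2O.

-11.2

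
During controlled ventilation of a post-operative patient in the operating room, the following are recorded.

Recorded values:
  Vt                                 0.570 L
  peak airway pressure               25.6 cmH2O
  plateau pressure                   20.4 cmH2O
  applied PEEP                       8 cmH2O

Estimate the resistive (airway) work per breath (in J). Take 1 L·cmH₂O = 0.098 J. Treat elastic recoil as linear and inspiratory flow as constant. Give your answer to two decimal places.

With constant inspiratory flow the resistive pressure is constant at PIP − Pplat = 25.6 − 20.4 = 5.2 cmH2O, so resistive work = 5.2 × 0.570 = 2.964 L·cmH2O.
× 0.098 J/(L·cmH2O) → 0.2905 J.

0.29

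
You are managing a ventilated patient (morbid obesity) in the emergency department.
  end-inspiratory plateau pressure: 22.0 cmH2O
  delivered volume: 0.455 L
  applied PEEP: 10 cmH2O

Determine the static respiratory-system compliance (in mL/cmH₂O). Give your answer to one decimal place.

Cstat = Vt / (Pplat − PEEP) = 455 / (22.0 − 10) = 455 / 12.0 = 37.917 mL/cmH2O.

37.9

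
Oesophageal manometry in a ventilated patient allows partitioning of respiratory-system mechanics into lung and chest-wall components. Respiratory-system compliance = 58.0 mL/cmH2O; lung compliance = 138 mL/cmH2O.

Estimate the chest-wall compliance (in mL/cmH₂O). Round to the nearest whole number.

100

1/Ccw = 1/Crs − 1/CL.
1/Ccw = 1/58.0 − 1/138 = 0.009995.
Ccw = 100.05 mL/cmH2O.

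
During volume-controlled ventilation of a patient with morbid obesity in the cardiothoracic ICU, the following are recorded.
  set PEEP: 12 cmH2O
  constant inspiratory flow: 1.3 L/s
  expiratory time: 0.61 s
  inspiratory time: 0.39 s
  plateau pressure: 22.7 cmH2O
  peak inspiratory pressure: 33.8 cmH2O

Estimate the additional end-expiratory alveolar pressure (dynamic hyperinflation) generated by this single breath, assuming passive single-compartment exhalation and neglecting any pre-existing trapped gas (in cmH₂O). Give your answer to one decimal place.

Vt = flow × Ti = 1.3 L/s × 0.39 s × 1000 mL/L = 507.0 mL.
R = (PIP − Pplat)/V̇ = (33.8 − 22.7) / 1.3 = 11.1/1.3 = 8.538 cmH2O·s/L.
C = Vt/(Pplat − PEEP) = 507.0 / (22.7 − 12) = 507.0/10.7 = 47.383 mL/cmH2O.
τ = R × C = 8.538 × 0.04738 L/cmH2O = 0.4045 s.
Fraction remaining = e^(−Te/τ) = e^(−0.61/0.4045) = 0.2213; trapped volume = 507.0 × 0.2213 = 112.2 mL.
Additional alveolar pressure from trapping ≈ V_trapped / C = 112.2 / 47.383 = 2.368 cmH2O.

2.4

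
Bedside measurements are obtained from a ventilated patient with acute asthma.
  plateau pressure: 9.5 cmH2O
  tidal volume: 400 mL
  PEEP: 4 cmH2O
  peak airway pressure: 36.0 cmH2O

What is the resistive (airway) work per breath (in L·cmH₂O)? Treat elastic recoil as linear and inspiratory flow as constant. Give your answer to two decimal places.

With constant inspiratory flow the resistive pressure is constant at PIP − Pplat = 36.0 − 9.5 = 26.5 cmH2O, so resistive work = 26.5 × 0.400 = 10.6 L·cmH2O.

10.60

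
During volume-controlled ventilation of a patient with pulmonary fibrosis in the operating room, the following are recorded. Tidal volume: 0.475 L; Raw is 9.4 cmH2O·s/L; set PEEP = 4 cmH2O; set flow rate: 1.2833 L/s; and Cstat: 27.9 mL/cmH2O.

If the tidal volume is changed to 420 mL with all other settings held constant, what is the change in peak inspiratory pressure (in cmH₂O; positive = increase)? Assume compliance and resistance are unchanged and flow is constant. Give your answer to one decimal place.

PIP = Vt/C + R·V̇ + PEEP (constant-flow equation of motion).
Only the elastic term changes: ΔPIP = ΔVt / C = (420 − 475) / 27.9 = -1.971 cmH2O.

-2.0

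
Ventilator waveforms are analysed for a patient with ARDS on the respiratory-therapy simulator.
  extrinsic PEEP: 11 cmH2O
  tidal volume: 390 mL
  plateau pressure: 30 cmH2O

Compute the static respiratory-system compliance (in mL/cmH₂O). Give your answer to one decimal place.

20.5

Cstat = Vt / (Pplat − PEEP) = 390 / (30 − 11) = 390 / 19.0 = 20.526 mL/cmH2O.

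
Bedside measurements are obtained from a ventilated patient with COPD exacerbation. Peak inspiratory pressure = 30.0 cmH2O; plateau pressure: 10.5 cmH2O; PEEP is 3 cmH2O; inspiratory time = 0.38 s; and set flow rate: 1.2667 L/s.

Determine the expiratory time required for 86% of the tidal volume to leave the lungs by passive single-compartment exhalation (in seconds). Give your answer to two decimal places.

Vt = flow × Ti = 1.2667 L/s × 0.38 s × 1000 mL/L = 481.35 mL.
R = (PIP − Pplat)/V̇ = (30.0 − 10.5) / 1.2667 = 19.5/1.2667 = 15.394 cmH2O·s/L.
C = Vt/(Pplat − PEEP) = 481.35 / (10.5 − 3) = 481.35/7.5 = 64.18 mL/cmH2O.
τ = R × C = 15.394 × 0.06418 L/cmH2O = 0.988 s.
t = −τ·ln(1 − 0.86) = −0.988·ln(0.14) = 1.943 s.

1.94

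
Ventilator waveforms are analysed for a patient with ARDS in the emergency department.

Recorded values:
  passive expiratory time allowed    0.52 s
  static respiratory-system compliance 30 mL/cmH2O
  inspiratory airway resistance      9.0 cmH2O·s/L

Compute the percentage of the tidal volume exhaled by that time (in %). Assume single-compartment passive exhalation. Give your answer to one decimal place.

τ = R × C = 9.0 × 30 mL/cmH2O = 9.0 × 0.030 L/cmH2O = 0.27 s.
Passive exhalation: V(t)/V₀ = e^(−t/τ) = e^(−0.52/0.27) = 0.1457.
Fraction exhaled = 1 − 0.1457 = 0.8543 → 85.43%.

85.4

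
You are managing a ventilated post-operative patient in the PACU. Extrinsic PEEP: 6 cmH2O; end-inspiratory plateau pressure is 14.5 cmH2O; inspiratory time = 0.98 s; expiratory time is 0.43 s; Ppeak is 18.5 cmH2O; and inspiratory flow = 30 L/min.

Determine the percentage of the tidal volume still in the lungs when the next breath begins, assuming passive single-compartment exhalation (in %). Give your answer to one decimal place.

Flow: 30 L/min ÷ 60 = 0.5 L/s.
Vt = flow × Ti = 0.5 L/s × 0.98 s × 1000 mL/L = 490.0 mL.
R = (PIP − Pplat)/V̇ = (18.5 − 14.5) / 0.5 = 4.0/0.5 = 8.0 cmH2O·s/L.
C = Vt/(Pplat − PEEP) = 490.0 / (14.5 − 6) = 490.0/8.5 = 57.647 mL/cmH2O.
τ = R × C = 8.0 × 0.05765 L/cmH2O = 0.4612 s.
Fraction remaining at end-expiration = e^(−Te/τ) = e^(−0.43/0.4612) = 0.3936 → 39.36%.

39.4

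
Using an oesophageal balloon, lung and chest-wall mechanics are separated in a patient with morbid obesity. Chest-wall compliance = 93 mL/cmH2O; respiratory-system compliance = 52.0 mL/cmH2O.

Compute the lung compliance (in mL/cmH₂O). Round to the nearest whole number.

118

1/CL = 1/Crs − 1/Ccw.
1/CL = 1/52.0 − 1/93 = 0.008478.
CL = 117.95 mL/cmH2O.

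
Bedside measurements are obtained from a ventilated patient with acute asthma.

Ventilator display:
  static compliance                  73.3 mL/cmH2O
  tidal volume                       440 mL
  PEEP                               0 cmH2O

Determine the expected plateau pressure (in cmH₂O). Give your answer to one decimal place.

Pplat = PEEP + Vt / Cstat = 0 + 440 / 73.3 = 0 + 6.003 = 6.003 cmH2O.

6.0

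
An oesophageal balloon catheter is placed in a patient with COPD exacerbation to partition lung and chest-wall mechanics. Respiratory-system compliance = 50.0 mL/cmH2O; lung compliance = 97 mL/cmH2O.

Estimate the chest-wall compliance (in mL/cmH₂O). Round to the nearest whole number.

1/Ccw = 1/Crs − 1/CL.
1/Ccw = 1/50.0 − 1/97 = 0.009691.
Ccw = 103.19 mL/cmH2O.

103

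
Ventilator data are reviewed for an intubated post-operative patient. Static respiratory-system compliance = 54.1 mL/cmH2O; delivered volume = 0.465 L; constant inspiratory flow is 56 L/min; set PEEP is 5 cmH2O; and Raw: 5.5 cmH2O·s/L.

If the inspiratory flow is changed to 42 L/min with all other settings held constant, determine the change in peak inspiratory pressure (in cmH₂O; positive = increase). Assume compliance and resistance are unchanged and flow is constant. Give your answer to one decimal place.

Flow: 56 L/min ÷ 60 = 0.9333 L/s.
New flow: 42 L/min ÷ 60 = 0.7 L/s.
PIP = Vt/C + R·V̇ + PEEP (constant-flow equation of motion).
Only the resistive term changes: ΔPIP = R × ΔV̇ = 5.5 × (0.7 − 0.9333) = 5.5 × -0.2333 = -1.283 cmH2O.

-1.3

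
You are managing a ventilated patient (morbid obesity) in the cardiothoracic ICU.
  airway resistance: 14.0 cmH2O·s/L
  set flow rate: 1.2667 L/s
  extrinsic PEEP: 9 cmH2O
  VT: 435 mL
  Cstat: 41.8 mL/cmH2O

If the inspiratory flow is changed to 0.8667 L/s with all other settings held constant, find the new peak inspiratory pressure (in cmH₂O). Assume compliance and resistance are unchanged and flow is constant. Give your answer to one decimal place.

PIP = Vt/C + R·V̇ + PEEP (constant-flow equation of motion).
Only the resistive term changes: ΔPIP = R × ΔV̇ = 14.0 × (0.8667 − 1.2667) = 14.0 × -0.4 = -5.6 cmH2O.
Original PIP = 435/41.8 + 14.0×1.2667 + 9 = 37.14 cmH2O; new PIP = 37.14 + (-5.6) = 31.54 cmH2O.

31.5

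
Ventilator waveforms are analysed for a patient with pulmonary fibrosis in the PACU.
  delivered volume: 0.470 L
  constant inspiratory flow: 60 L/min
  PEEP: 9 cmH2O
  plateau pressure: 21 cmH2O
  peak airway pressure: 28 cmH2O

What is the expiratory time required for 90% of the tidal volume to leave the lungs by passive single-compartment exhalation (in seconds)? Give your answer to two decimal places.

Flow: 60 L/min ÷ 60 = 1 L/s.
R = (PIP − Pplat)/V̇ = (28 − 21) / 1 = 7.0/1 = 7.0 cmH2O·s/L.
C = Vt/(Pplat − PEEP) = 470.0 / (21 − 9) = 470.0/12.0 = 39.167 mL/cmH2O.
τ = R × C = 7.0 × 0.03917 L/cmH2O = 0.2742 s.
t = −τ·ln(1 − 0.90) = −0.2742·ln(0.1) = 0.6314 s.

0.63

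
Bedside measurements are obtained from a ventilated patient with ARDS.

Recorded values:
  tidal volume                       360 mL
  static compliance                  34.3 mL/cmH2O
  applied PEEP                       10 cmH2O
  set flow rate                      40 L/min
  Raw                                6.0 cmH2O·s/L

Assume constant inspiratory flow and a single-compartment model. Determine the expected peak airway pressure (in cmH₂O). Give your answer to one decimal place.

24.5

Flow: 40 L/min ÷ 60 = 0.6667 L/s.
Equation of motion (constant flow): PIP = Vt/C + R·V̇ + PEEP.
PIP = 360/34.3 + 6.0×0.6667 + 10 = 10.496 + 4.0 + 10 = 24.496 cmH2O.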